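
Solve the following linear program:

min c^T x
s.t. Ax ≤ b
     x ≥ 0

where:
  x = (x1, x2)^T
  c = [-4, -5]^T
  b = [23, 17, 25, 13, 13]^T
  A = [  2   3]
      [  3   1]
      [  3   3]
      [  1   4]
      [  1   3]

Evaluate the objective at each vertex of the feasible region:
  z(0, 0) = 0
  z(5.667, 0) = -22.67
  z(5, 2) = -30  ←
  z(0, 3.25) = -16.25
The minimum is at x1 = 5, x2 = 2.

x1 = 5, x2 = 2, z = -30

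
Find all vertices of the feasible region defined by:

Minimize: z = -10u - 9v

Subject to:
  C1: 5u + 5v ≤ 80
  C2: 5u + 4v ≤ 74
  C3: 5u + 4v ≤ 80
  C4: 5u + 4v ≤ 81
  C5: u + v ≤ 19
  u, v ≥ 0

(0, 0), (14.8, 0), (10, 6), (0, 16)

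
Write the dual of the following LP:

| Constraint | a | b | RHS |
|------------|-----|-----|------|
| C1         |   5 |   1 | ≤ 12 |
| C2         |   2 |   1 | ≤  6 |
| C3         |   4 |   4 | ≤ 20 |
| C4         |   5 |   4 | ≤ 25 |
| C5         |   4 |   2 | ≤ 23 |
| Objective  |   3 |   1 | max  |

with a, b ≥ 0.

Primal max cᵀx s.t. Ax ≤ b, x ≥ 0  →  Dual min bᵀy s.t. Aᵀy ≥ c, y ≥ 0.

Minimize: z = 12y1 + 6y2 + 20y3 + 25y4 + 23y5

Subject to:
  5y1 + 2y2 + 4y3 + 5y4 + 4y5 ≥ 3
  y1 + y2 + 4y3 + 4y4 + 2y5 ≥ 1
  y1, y2, y3, y4, y5 ≥ 0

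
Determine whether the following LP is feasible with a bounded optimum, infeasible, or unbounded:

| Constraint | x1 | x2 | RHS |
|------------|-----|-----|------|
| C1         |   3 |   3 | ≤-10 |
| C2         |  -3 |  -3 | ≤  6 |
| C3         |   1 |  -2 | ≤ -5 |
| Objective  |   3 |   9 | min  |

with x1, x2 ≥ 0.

Infeasible (no feasible solution exists)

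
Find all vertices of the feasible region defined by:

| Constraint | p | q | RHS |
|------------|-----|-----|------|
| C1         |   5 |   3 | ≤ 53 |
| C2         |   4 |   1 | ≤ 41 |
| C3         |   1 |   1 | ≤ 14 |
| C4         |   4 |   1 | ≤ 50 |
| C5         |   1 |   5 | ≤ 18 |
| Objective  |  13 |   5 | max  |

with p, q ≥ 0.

(0, 0), (10.25, 0), (10, 1), (9.591, 1.682), (0, 3.6)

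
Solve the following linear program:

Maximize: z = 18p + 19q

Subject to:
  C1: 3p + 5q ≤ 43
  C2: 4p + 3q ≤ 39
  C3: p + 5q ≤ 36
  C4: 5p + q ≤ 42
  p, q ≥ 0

Evaluate the objective at each vertex of the feasible region:
  z(0, 0) = 0
  z(8.4, 0) = 151.2
  z(7.909, 2.455) = 189
  z(6, 5) = 203  ←
  z(3.5, 6.5) = 186.5
  z(0, 7.2) = 136.8
The maximum is at p = 6, q = 5.

p = 6, q = 5, z = 203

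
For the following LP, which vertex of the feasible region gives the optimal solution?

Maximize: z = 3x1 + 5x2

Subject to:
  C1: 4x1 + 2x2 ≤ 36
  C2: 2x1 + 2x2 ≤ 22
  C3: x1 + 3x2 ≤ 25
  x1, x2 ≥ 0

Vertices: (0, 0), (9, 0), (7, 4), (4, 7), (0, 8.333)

Evaluate the objective at each vertex of the feasible region:
  z(0, 0) = 0
  z(9, 0) = 27
  z(7, 4) = 41
  z(4, 7) = 47  ←
  z(0, 8.333) = 41.67
The maximum is at x1 = 4, x2 = 7.

(4, 7)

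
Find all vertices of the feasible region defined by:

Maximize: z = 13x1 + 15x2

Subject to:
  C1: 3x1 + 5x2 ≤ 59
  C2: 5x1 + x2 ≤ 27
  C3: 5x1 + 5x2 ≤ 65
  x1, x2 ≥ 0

(0, 0), (5.4, 0), (3.5, 9.5), (3, 10), (0, 11.8)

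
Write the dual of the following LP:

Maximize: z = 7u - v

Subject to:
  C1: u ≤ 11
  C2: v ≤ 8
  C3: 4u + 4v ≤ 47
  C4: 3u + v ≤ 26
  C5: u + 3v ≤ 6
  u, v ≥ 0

Primal max cᵀx s.t. Ax ≤ b, x ≥ 0  →  Dual min bᵀy s.t. Aᵀy ≥ c, y ≥ 0.

Minimize: z = 11y1 + 8y2 + 47y3 + 26y4 + 6y5

Subject to:
  y1 + 4y3 + 3y4 + y5 ≥ 7
  y2 + 4y3 + y4 + 3y5 ≥ -1
  y1, y2, y3, y4, y5 ≥ 0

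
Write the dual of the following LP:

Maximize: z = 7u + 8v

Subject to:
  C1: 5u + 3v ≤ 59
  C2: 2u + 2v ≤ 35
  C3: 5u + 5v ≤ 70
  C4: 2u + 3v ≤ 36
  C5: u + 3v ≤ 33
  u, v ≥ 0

Primal max cᵀx s.t. Ax ≤ b, x ≥ 0  →  Dual min bᵀy s.t. Aᵀy ≥ c, y ≥ 0.

Minimize: z = 59y1 + 35y2 + 70y3 + 36y4 + 33y5

Subject to:
  5y1 + 2y2 + 5y3 + 2y4 + y5 ≥ 7
  3y1 + 2y2 + 5y3 + 3y4 + 3y5 ≥ 8
  y1, y2, y3, y4, y5 ≥ 0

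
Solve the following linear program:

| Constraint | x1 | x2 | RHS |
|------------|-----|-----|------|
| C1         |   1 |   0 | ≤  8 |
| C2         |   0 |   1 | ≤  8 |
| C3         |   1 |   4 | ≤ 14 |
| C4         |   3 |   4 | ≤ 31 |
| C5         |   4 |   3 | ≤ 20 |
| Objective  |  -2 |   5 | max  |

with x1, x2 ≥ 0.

Evaluate the objective at each vertex of the feasible region:
  z(0, 0) = 0
  z(5, 0) = -10
  z(2.923, 2.769) = 8
  z(0, 3.5) = 17.5  ←
The maximum is at x1 = 0, x2 = 3.5.

x1 = 0, x2 = 3.5, z = 17.5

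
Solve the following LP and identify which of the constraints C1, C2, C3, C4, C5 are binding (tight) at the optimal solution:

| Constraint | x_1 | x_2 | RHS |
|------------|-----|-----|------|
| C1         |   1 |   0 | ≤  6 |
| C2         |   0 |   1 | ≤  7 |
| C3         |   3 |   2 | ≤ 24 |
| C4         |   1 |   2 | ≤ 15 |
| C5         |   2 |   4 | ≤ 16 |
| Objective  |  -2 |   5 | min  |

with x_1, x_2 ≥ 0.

At x_1 = 6, x_2 = 0, compute slack b - a·x for each constraint:
  C1: 6 − 6 = 0  (binding)
  C2: 7 − 0 = 7  (slack)
  C3: 24 − 18 = 6  (slack)
  C4: 15 − 6 = 9  (slack)
  C5: 16 − 12 = 4  (slack)

Optimal: x_1 = 6, x_2 = 0
Binding: C1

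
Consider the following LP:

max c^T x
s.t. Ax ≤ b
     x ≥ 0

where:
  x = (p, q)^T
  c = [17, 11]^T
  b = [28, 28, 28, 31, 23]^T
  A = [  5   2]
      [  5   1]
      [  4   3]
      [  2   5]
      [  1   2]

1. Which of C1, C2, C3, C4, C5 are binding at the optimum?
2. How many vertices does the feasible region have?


1. C1, C3
2. 5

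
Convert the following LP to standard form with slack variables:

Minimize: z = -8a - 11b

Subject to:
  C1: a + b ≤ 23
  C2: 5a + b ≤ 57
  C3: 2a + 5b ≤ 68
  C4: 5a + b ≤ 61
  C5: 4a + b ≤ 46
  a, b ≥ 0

min z = -8a - 11b

s.t.
  a + b + s1 = 23
  5a + b + s2 = 57
  2a + 5b + s3 = 68
  5a + b + s4 = 61
  4a + b + s5 = 46
  a, b, s1, s2, s3, s4, s5 ≥ 0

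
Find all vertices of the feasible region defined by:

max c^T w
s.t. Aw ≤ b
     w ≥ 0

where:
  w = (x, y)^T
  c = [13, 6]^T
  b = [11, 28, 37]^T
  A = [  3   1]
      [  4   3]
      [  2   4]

(0, 0), (3.667, 0), (1, 8), (0.1, 9.2), (0, 9.25)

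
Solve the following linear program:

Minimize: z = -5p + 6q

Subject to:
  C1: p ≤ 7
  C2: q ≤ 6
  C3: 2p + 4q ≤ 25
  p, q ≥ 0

Evaluate the objective at each vertex of the feasible region:
  z(0, 0) = 0
  z(7, 0) = -35  ←
  z(7, 2.75) = -18.5
  z(0.5, 6) = 33.5
  z(0, 6) = 36
The minimum is at p = 7, q = 0.

p = 7, q = 0, z = -35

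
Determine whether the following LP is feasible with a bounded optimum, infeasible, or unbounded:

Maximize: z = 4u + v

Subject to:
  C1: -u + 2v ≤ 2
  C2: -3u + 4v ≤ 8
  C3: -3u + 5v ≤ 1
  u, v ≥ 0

Unbounded (objective can increase without bound)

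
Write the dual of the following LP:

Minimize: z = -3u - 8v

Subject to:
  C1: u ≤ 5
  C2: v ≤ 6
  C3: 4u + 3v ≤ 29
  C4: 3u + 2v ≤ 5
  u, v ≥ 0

Primal min cᵀx s.t. Ax ≤ b, x ≥ 0  →  Dual max −bᵀy s.t. Aᵀy ≥ −c, y ≥ 0.

Maximize: z = -5y1 - 6y2 - 29y3 - 5y4

Subject to:
  y1 + 4y3 + 3y4 ≥ 3
  y2 + 3y3 + 2y4 ≥ 8
  y1, y2, y3, y4 ≥ 0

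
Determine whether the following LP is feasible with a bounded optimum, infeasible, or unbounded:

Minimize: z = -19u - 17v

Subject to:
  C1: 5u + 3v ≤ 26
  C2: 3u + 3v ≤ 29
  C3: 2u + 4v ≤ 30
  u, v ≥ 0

Feasible with a bounded optimal solution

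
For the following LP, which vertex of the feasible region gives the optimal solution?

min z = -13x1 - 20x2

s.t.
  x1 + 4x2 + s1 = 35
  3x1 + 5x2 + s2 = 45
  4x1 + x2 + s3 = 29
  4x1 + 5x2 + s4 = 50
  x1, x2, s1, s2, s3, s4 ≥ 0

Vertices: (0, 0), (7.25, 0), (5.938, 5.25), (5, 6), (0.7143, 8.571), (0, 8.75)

Evaluate the objective at each vertex of the feasible region:
  z(0, 0) = 0
  z(7.25, 0) = -94.25
  z(5.938, 5.25) = -182.2
  z(5, 6) = -185  ←
  z(0.7143, 8.571) = -180.7
  z(0, 8.75) = -175
The minimum is at x1 = 5, x2 = 6.

(5, 6)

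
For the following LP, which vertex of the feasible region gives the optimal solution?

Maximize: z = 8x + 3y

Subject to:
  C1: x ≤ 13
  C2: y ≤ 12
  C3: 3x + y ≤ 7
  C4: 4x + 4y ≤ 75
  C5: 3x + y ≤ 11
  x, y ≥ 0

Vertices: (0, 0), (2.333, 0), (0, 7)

Evaluate the objective at each vertex of the feasible region:
  z(0, 0) = 0
  z(2.333, 0) = 18.67
  z(0, 7) = 21  ←
The maximum is at x = 0, y = 7.

(0, 7)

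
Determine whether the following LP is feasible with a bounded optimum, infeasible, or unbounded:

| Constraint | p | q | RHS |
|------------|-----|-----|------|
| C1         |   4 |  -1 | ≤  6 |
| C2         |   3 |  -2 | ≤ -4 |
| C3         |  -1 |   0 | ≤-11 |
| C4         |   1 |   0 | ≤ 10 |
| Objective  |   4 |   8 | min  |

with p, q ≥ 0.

Infeasible (no feasible solution exists)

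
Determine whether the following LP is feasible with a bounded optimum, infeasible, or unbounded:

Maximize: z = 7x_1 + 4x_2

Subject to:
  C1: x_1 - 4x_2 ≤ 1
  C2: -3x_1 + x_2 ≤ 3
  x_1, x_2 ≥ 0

Unbounded (objective can increase without bound)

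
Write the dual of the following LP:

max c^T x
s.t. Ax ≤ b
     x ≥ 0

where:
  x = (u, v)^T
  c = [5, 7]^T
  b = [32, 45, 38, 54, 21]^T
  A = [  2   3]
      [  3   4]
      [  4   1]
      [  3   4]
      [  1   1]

Primal max cᵀx s.t. Ax ≤ b, x ≥ 0  →  Dual min bᵀy s.t. Aᵀy ≥ c, y ≥ 0.

Minimize: z = 32y1 + 45y2 + 38y3 + 54y4 + 21y5

Subject to:
  2y1 + 3y2 + 4y3 + 3y4 + y5 ≥ 5
  3y1 + 4y2 + y3 + 4y4 + y5 ≥ 7
  y1, y2, y3, y4, y5 ≥ 0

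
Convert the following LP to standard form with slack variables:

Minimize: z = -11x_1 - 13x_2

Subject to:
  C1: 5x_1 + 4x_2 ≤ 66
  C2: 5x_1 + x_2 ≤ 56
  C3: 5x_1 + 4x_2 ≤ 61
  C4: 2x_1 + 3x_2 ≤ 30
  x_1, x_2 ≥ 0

min z = -11x_1 - 13x_2

s.t.
  5x_1 + 4x_2 + s1 = 66
  5x_1 + x_2 + s2 = 56
  5x_1 + 4x_2 + s3 = 61
  2x_1 + 3x_2 + s4 = 30
  x_1, x_2, s1, s2, s3, s4 ≥ 0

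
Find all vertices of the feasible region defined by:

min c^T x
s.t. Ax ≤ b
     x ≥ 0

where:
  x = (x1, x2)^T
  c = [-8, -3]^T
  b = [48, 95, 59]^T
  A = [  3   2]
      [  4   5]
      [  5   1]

(0, 0), (11.8, 0), (10, 9), (7.143, 13.29), (0, 19)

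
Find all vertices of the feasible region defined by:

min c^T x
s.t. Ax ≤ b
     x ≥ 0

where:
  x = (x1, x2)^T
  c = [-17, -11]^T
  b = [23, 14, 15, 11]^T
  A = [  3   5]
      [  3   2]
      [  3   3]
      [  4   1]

(0, 0), (2.75, 0), (2, 3), (1, 4), (0, 4.6)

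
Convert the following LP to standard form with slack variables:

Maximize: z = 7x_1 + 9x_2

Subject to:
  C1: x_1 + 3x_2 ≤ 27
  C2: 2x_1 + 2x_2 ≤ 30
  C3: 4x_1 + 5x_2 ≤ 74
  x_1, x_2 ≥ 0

max z = 7x_1 + 9x_2

s.t.
  x_1 + 3x_2 + s1 = 27
  2x_1 + 2x_2 + s2 = 30
  4x_1 + 5x_2 + s3 = 74
  x_1, x_2, s1, s2, s3 ≥ 0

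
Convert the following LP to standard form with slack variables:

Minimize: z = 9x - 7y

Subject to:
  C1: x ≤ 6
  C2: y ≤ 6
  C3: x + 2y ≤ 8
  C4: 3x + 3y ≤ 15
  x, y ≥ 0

min z = 9x - 7y

s.t.
  x + s1 = 6
  y + s2 = 6
  x + 2y + s3 = 8
  3x + 3y + s4 = 15
  x, y, s1, s2, s3, s4 ≥ 0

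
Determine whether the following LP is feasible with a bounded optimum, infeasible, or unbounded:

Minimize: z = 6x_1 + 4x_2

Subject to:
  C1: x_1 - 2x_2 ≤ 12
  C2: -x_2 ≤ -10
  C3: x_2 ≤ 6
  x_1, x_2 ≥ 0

Infeasible (no feasible solution exists)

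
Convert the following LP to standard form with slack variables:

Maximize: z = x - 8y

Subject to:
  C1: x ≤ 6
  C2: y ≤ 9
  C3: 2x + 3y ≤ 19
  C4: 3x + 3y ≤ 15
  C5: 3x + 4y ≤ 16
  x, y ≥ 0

max z = x - 8y

s.t.
  x + s1 = 6
  y + s2 = 9
  2x + 3y + s3 = 19
  3x + 3y + s4 = 15
  3x + 4y + s5 = 16
  x, y, s1, s2, s3, s4, s5 ≥ 0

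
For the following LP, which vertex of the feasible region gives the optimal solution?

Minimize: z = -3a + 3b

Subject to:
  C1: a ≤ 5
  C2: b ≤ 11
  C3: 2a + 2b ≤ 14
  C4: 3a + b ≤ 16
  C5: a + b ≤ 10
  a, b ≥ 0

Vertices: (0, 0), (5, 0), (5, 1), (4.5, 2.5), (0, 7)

Evaluate the objective at each vertex of the feasible region:
  z(0, 0) = 0
  z(5, 0) = -15  ←
  z(5, 1) = -12
  z(4.5, 2.5) = -6
  z(0, 7) = 21
The minimum is at a = 5, b = 0.

(5, 0)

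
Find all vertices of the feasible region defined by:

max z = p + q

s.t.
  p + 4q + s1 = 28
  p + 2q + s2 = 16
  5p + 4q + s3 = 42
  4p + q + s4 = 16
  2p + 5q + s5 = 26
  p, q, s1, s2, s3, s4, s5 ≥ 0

(0, 0), (4, 0), (3, 4), (0, 5.2)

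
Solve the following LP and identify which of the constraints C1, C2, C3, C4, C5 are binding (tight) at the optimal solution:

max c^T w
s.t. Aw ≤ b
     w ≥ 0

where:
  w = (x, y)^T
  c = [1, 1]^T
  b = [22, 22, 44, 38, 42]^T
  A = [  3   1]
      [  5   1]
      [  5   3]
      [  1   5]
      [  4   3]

At x = 3, y = 7, compute slack b - a·x for each constraint:
  C1: 22 − 16 = 6  (slack)
  C2: 22 − 22 = 0  (binding)
  C3: 44 − 36 = 8  (slack)
  C4: 38 − 38 = 0  (binding)
  C5: 42 − 33 = 9  (slack)

Optimal: x = 3, y = 7
Binding: C2, C4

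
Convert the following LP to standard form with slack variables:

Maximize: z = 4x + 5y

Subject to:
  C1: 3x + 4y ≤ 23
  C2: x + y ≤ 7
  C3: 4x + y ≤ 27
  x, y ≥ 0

max z = 4x + 5y

s.t.
  3x + 4y + s1 = 23
  x + y + s2 = 7
  4x + y + s3 = 27
  x, y, s1, s2, s3 ≥ 0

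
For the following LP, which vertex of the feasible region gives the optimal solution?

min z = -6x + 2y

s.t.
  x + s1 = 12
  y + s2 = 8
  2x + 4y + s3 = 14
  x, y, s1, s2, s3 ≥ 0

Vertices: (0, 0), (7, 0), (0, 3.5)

Evaluate the objective at each vertex of the feasible region:
  z(0, 0) = 0
  z(7, 0) = -42  ←
  z(0, 3.5) = 7
The minimum is at x = 7, y = 0.

(7, 0)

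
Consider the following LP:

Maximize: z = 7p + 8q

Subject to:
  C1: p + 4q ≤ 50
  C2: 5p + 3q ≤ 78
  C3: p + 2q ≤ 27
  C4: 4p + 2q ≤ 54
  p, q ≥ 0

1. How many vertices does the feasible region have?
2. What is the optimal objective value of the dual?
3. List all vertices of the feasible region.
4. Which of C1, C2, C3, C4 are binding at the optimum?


1. 5
2. 135
3. (0, 0), (13.5, 0), (9, 9), (4, 11.5), (0, 12.5)
4. C3, C4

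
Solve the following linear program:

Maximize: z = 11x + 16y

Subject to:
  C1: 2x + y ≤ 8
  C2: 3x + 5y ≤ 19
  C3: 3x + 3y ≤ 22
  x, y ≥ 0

Evaluate the objective at each vertex of the feasible region:
  z(0, 0) = 0
  z(4, 0) = 44
  z(3, 2) = 65  ←
  z(0, 3.8) = 60.8
The maximum is at x = 3, y = 2.

x = 3, y = 2, z = 65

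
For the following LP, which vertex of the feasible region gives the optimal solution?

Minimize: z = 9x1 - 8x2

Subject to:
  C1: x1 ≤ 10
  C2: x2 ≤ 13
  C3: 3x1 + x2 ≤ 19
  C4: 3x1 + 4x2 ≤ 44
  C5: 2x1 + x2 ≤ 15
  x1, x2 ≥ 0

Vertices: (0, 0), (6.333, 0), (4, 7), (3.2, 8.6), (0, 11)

Evaluate the objective at each vertex of the feasible region:
  z(0, 0) = 0
  z(6.333, 0) = 57
  z(4, 7) = -20
  z(3.2, 8.6) = -40
  z(0, 11) = -88  ←
The minimum is at x1 = 0, x2 = 11.

(0, 11)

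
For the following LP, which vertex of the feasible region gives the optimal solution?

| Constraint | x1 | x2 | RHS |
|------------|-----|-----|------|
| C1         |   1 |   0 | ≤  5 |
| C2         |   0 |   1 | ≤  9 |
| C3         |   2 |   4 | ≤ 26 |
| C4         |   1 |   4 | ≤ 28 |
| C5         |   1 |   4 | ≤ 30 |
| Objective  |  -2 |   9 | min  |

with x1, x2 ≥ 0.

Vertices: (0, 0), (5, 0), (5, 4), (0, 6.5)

Evaluate the objective at each vertex of the feasible region:
  z(0, 0) = 0
  z(5, 0) = -10  ←
  z(5, 4) = 26
  z(0, 6.5) = 58.5
The minimum is at x1 = 5, x2 = 0.

(5, 0)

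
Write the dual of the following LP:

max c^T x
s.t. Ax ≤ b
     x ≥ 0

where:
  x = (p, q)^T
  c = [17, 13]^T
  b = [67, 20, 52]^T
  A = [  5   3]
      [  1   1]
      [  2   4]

Primal max cᵀx s.t. Ax ≤ b, x ≥ 0  →  Dual min bᵀy s.t. Aᵀy ≥ c, y ≥ 0.

Minimize: z = 67y1 + 20y2 + 52y3

Subject to:
  5y1 + y2 + 2y3 ≥ 17
  3y1 + y2 + 4y3 ≥ 13
  y1, y2, y3 ≥ 0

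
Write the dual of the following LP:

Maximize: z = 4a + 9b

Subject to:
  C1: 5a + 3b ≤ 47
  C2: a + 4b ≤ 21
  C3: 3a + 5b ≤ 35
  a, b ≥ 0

Primal max cᵀx s.t. Ax ≤ b, x ≥ 0  →  Dual min bᵀy s.t. Aᵀy ≥ c, y ≥ 0.

Minimize: z = 47y1 + 21y2 + 35y3

Subject to:
  5y1 + y2 + 3y3 ≥ 4
  3y1 + 4y2 + 5y3 ≥ 9
  y1, y2, y3 ≥ 0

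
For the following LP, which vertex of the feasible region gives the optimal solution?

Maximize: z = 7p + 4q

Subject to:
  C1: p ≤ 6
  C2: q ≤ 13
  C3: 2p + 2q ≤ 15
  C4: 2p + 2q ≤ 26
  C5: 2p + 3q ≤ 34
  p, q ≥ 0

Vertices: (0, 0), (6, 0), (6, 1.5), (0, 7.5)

Evaluate the objective at each vertex of the feasible region:
  z(0, 0) = 0
  z(6, 0) = 42
  z(6, 1.5) = 48  ←
  z(0, 7.5) = 30
The maximum is at p = 6, q = 1.5.

(6, 1.5)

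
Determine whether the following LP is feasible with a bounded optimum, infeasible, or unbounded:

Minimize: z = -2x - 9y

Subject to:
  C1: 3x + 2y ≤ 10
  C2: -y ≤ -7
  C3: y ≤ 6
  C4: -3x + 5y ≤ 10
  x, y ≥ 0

Infeasible (no feasible solution exists)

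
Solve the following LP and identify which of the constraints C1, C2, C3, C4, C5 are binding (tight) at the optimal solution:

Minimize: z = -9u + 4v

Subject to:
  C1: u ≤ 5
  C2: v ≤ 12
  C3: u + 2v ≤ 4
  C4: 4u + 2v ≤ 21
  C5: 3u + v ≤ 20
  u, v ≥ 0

At u = 4, v = 0, compute slack b - a·x for each constraint:
  C1: 5 − 4 = 1  (slack)
  C2: 12 − 0 = 12  (slack)
  C3: 4 − 4 = 0  (binding)
  C4: 21 − 16 = 5  (slack)
  C5: 20 − 12 = 8  (slack)

Optimal: u = 4, v = 0
Binding: C3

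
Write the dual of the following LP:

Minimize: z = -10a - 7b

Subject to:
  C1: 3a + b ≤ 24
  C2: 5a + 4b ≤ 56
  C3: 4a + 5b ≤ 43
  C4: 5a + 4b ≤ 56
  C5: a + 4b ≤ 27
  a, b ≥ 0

Primal min cᵀx s.t. Ax ≤ b, x ≥ 0  →  Dual max −bᵀy s.t. Aᵀy ≥ −c, y ≥ 0.

Maximize: z = -24y1 - 56y2 - 43y3 - 56y4 - 27y5

Subject to:
  3y1 + 5y2 + 4y3 + 5y4 + y5 ≥ 10
  y1 + 4y2 + 5y3 + 4y4 + 4y5 ≥ 7
  y1, y2, y3, y4, y5 ≥ 0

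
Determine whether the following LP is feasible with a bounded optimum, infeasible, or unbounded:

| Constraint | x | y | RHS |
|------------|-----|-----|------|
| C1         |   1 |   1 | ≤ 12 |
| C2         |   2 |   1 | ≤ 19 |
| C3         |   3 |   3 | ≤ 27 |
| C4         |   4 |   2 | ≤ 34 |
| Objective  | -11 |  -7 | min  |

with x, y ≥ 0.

Feasible with a bounded optimal solution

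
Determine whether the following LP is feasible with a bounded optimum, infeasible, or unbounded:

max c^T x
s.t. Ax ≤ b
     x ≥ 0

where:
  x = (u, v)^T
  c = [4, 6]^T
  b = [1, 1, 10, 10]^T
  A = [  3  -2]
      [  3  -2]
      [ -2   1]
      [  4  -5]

Unbounded (objective can increase without bound)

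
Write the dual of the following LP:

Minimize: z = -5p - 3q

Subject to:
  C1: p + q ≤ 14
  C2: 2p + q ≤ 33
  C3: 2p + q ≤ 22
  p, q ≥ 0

Primal min cᵀx s.t. Ax ≤ b, x ≥ 0  →  Dual max −bᵀy s.t. Aᵀy ≥ −c, y ≥ 0.

Maximize: z = -14y1 - 33y2 - 22y3

Subject to:
  y1 + 2y2 + 2y3 ≥ 5
  y1 + y2 + y3 ≥ 3
  y1, y2, y3 ≥ 0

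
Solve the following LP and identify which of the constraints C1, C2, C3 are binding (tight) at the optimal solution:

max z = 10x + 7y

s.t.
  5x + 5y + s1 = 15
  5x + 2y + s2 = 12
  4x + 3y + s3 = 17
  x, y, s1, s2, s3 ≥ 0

At x = 2, y = 1, compute slack b - a·x for each constraint:
  C1: 15 − 15 = 0  (binding)
  C2: 12 − 12 = 0  (binding)
  C3: 17 − 11 = 6  (slack)

Optimal: x = 2, y = 1
Binding: C1, C2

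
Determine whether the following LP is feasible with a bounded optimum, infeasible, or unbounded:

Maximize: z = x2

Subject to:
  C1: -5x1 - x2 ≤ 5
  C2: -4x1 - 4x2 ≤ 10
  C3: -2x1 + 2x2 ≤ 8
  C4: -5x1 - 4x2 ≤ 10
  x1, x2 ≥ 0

Unbounded (objective can increase without bound)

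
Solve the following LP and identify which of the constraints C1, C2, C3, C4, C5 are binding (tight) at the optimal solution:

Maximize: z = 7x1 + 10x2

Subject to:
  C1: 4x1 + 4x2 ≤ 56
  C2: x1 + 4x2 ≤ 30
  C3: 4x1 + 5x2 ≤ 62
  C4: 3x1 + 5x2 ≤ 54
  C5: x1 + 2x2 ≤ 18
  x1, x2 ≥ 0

At x1 = 10, x2 = 4, compute slack b - a·x for each constraint:
  C1: 56 − 56 = 0  (binding)
  C2: 30 − 26 = 4  (slack)
  C3: 62 − 60 = 2  (slack)
  C4: 54 − 50 = 4  (slack)
  C5: 18 − 18 = 0  (binding)

Optimal: x1 = 10, x2 = 4
Binding: C1, C5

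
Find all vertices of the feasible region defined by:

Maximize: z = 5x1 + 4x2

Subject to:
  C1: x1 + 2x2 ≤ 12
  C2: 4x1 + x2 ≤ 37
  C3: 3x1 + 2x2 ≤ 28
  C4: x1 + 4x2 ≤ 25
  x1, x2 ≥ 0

(0, 0), (9.25, 0), (9.2, 0.2), (8, 2), (0, 6)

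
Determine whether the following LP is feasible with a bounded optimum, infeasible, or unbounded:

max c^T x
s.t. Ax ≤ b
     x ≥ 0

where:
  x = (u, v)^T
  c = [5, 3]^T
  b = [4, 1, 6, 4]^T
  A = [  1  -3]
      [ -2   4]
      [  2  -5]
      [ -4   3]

Unbounded (objective can increase without bound)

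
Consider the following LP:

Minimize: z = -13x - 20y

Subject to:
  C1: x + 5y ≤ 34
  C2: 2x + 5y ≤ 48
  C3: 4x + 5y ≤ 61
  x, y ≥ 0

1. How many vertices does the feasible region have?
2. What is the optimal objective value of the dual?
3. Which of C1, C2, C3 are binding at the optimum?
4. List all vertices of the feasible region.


1. 4
2. -217
3. C1, C3
4. (0, 0), (15.25, 0), (9, 5), (0, 6.8)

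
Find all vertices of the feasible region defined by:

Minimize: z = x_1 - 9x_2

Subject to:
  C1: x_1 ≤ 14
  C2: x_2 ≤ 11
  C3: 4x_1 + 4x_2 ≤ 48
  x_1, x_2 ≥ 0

(0, 0), (12, 0), (1, 11), (0, 11)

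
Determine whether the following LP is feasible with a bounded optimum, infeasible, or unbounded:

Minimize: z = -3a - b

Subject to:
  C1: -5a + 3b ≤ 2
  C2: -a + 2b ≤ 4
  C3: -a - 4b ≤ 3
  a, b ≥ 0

Unbounded (objective can decrease without bound)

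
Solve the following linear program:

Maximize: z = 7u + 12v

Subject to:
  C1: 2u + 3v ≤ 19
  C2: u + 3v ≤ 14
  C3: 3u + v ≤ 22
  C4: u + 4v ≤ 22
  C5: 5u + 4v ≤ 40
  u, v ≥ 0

Evaluate the objective at each vertex of the feasible region:
  z(0, 0) = 0
  z(7.333, 0) = 51.33
  z(6.857, 1.429) = 65.14
  z(6.286, 2.143) = 69.71
  z(5, 3) = 71  ←
  z(0, 4.667) = 56
The maximum is at u = 5, v = 3.

u = 5, v = 3, z = 71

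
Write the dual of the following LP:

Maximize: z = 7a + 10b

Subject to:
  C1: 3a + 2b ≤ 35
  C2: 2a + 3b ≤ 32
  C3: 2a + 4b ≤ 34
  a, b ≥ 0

Primal max cᵀx s.t. Ax ≤ b, x ≥ 0  →  Dual min bᵀy s.t. Aᵀy ≥ c, y ≥ 0.

Minimize: z = 35y1 + 32y2 + 34y3

Subject to:
  3y1 + 2y2 + 2y3 ≥ 7
  2y1 + 3y2 + 4y3 ≥ 10
  y1, y2, y3 ≥ 0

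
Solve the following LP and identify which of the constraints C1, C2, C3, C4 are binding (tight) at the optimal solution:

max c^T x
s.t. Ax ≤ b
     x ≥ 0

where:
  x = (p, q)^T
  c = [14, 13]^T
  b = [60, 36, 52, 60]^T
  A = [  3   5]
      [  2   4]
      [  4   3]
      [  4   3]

At p = 10, q = 4, compute slack b - a·x for each constraint:
  C1: 60 − 50 = 10  (slack)
  C2: 36 − 36 = 0  (binding)
  C3: 52 − 52 = 0  (binding)
  C4: 60 − 52 = 8  (slack)

Optimal: p = 10, q = 4
Binding: C2, C3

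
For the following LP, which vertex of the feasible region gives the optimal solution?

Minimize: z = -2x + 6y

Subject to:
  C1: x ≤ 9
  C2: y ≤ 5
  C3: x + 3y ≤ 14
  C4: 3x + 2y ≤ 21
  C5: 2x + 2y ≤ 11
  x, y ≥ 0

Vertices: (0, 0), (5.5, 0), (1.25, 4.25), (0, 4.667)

Evaluate the objective at each vertex of the feasible region:
  z(0, 0) = 0
  z(5.5, 0) = -11  ←
  z(1.25, 4.25) = 23
  z(0, 4.667) = 28
The minimum is at x = 5.5, y = 0.

(5.5, 0)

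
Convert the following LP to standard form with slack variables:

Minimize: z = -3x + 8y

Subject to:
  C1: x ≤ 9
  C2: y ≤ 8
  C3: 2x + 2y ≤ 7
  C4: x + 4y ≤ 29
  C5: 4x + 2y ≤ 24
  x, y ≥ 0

min z = -3x + 8y

s.t.
  x + s1 = 9
  y + s2 = 8
  2x + 2y + s3 = 7
  x + 4y + s4 = 29
  4x + 2y + s5 = 24
  x, y, s1, s2, s3, s4, s5 ≥ 0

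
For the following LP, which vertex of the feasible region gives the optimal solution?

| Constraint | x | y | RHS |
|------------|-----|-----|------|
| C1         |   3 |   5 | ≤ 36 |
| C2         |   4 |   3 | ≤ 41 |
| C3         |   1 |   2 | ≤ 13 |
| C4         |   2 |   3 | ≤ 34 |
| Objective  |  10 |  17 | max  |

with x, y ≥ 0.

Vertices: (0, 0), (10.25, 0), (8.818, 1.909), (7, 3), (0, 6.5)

Evaluate the objective at each vertex of the feasible region:
  z(0, 0) = 0
  z(10.25, 0) = 102.5
  z(8.818, 1.909) = 120.6
  z(7, 3) = 121  ←
  z(0, 6.5) = 110.5
The maximum is at x = 7, y = 3.

(7, 3)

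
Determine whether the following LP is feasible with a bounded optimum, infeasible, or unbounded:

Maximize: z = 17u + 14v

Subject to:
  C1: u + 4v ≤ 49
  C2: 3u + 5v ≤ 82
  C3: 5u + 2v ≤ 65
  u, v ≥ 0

Feasible with a bounded optimal solution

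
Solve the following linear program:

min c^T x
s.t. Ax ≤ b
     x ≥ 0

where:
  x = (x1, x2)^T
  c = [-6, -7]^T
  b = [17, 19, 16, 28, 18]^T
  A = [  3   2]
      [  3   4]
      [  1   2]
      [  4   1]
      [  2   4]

Evaluate the objective at each vertex of the feasible region:
  z(0, 0) = 0
  z(5.667, 0) = -34
  z(5, 1) = -37  ←
  z(1, 4) = -34
  z(0, 4.5) = -31.5
The minimum is at x1 = 5, x2 = 1.

x1 = 5, x2 = 1, z = -37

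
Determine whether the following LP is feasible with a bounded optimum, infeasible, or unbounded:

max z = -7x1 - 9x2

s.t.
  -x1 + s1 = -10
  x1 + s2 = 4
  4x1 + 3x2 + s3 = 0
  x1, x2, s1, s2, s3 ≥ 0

Infeasible (no feasible solution exists)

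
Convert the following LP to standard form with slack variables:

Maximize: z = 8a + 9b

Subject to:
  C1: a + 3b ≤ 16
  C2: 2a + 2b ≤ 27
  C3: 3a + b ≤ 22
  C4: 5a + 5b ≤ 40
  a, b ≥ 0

max z = 8a + 9b

s.t.
  a + 3b + s1 = 16
  2a + 2b + s2 = 27
  3a + b + s3 = 22
  5a + 5b + s4 = 40
  a, b, s1, s2, s3, s4 ≥ 0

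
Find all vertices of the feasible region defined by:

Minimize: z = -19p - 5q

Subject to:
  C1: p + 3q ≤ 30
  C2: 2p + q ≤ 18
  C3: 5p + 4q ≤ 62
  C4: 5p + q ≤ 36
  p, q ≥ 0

(0, 0), (7.2, 0), (6, 6), (4.8, 8.4), (0, 10)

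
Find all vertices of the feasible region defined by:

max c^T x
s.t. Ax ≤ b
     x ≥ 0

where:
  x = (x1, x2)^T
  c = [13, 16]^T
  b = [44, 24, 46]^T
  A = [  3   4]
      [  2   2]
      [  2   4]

(0, 0), (12, 0), (4, 8), (0, 11)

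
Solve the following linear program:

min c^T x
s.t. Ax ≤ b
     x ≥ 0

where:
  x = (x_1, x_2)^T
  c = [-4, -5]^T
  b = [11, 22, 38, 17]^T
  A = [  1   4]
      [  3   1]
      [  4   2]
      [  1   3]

Evaluate the objective at each vertex of the feasible region:
  z(0, 0) = 0
  z(7.333, 0) = -29.33
  z(7, 1) = -33  ←
  z(0, 2.75) = -13.75
The minimum is at x_1 = 7, x_2 = 1.

x_1 = 7, x_2 = 1, z = -33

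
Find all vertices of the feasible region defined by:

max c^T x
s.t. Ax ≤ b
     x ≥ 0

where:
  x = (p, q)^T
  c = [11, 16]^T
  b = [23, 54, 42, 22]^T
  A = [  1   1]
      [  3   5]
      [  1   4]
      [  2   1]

(0, 0), (11, 0), (8, 6), (0.8571, 10.29), (0, 10.5)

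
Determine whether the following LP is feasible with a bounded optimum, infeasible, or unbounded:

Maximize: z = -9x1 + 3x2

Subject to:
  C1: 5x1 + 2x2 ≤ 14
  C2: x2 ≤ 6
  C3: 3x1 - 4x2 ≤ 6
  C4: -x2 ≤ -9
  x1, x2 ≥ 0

Infeasible (no feasible solution exists)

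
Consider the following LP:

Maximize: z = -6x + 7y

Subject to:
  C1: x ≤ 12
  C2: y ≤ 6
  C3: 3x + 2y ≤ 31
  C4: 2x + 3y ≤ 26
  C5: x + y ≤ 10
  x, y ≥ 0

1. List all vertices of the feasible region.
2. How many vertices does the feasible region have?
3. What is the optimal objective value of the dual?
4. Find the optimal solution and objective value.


1. (0, 0), (10, 0), (4, 6), (0, 6)
2. 4
3. 42
4. x = 0, y = 6, z = 42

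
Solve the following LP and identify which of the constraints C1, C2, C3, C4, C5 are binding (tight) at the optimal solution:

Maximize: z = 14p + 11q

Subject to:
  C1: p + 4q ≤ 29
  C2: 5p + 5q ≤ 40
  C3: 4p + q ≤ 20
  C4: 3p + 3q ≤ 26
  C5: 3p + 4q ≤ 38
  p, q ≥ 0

At p = 4, q = 4, compute slack b - a·x for each constraint:
  C1: 29 − 20 = 9  (slack)
  C2: 40 − 40 = 0  (binding)
  C3: 20 − 20 = 0  (binding)
  C4: 26 − 24 = 2  (slack)
  C5: 38 − 28 = 10  (slack)

Optimal: p = 4, q = 4
Binding: C2, C3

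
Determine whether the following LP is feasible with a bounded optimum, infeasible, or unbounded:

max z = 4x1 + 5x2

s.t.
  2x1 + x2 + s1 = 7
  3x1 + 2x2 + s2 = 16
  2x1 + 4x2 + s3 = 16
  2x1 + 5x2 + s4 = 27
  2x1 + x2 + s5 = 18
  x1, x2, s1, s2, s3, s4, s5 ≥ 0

Feasible with a bounded optimal solution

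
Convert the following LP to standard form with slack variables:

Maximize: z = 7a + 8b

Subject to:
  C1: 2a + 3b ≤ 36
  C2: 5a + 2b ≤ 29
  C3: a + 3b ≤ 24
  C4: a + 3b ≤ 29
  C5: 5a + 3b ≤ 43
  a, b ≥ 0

max z = 7a + 8b

s.t.
  2a + 3b + s1 = 36
  5a + 2b + s2 = 29
  a + 3b + s3 = 24
  a + 3b + s4 = 29
  5a + 3b + s5 = 43
  a, b, s1, s2, s3, s4, s5 ≥ 0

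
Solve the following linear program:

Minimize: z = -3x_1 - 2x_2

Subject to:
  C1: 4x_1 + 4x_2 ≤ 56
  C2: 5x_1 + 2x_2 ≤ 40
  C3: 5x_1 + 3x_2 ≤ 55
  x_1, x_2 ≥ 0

Evaluate the objective at each vertex of the feasible region:
  z(0, 0) = 0
  z(8, 0) = -24
  z(4, 10) = -32  ←
  z(0, 14) = -28
The minimum is at x_1 = 4, x_2 = 10.

x_1 = 4, x_2 = 10, z = -32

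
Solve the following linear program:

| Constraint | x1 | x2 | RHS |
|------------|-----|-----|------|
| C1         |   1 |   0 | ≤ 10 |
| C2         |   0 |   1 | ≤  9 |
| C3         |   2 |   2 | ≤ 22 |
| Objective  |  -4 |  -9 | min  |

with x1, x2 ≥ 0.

Evaluate the objective at each vertex of the feasible region:
  z(0, 0) = 0
  z(10, 0) = -40
  z(10, 1) = -49
  z(2, 9) = -89  ←
  z(0, 9) = -81
The minimum is at x1 = 2, x2 = 9.

x1 = 2, x2 = 9, z = -89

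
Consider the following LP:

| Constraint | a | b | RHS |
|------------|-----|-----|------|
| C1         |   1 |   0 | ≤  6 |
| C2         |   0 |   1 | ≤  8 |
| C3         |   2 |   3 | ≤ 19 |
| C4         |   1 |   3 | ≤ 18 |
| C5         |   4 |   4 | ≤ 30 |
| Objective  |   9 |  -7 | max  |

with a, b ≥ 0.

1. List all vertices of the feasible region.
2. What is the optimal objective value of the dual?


1. (0, 0), (6, 0), (6, 1.5), (3.5, 4), (1, 5.667), (0, 6)
2. 54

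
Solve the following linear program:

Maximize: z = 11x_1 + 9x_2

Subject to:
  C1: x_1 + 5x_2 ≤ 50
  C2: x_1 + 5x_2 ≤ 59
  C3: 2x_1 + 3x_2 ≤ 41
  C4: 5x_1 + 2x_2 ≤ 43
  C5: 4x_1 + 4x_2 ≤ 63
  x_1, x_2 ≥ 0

Evaluate the objective at each vertex of the feasible region:
  z(0, 0) = 0
  z(8.6, 0) = 94.6
  z(5, 9) = 136  ←
  z(0, 10) = 90
The maximum is at x_1 = 5, x_2 = 9.

x_1 = 5, x_2 = 9, z = 136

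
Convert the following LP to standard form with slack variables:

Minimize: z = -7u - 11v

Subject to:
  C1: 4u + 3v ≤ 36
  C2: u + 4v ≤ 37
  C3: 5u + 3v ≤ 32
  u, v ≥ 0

min z = -7u - 11v

s.t.
  4u + 3v + s1 = 36
  u + 4v + s2 = 37
  5u + 3v + s3 = 32
  u, v, s1, s2, s3 ≥ 0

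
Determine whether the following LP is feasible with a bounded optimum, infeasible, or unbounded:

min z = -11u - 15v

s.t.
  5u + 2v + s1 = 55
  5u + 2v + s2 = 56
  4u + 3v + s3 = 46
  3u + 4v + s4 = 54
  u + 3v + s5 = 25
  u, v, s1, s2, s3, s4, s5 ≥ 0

Feasible with a bounded optimal solution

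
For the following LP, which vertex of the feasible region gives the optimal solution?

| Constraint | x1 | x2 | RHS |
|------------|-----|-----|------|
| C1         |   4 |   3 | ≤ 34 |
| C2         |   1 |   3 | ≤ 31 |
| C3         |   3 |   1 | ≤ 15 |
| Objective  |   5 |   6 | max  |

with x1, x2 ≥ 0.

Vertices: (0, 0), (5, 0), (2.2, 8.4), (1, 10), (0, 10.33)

Evaluate the objective at each vertex of the feasible region:
  z(0, 0) = 0
  z(5, 0) = 25
  z(2.2, 8.4) = 61.4
  z(1, 10) = 65  ←
  z(0, 10.33) = 62
The maximum is at x1 = 1, x2 = 10.

(1, 10)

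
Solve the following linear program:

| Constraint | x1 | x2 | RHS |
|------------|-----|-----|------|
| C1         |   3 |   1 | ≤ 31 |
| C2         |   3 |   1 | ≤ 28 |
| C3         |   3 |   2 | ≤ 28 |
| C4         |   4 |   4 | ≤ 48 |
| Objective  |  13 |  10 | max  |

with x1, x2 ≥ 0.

Evaluate the objective at each vertex of the feasible region:
  z(0, 0) = 0
  z(9.333, 0) = 121.3
  z(4, 8) = 132  ←
  z(0, 12) = 120
The maximum is at x1 = 4, x2 = 8.

x1 = 4, x2 = 8, z = 132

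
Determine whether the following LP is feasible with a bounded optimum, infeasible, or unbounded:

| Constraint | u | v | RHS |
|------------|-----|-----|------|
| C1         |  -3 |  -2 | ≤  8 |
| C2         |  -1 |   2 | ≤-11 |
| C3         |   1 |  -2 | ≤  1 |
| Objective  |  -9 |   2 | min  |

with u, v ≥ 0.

Infeasible (no feasible solution exists)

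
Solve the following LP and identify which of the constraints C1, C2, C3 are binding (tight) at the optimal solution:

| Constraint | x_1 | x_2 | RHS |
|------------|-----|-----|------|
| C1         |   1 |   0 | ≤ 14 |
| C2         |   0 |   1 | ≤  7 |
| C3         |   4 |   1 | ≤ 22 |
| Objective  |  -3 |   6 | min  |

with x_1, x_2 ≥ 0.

At x_1 = 5.5, x_2 = 0, compute slack b - a·x for each constraint:
  C1: 14 − 5.5 = 8.5  (slack)
  C2: 7 − 0 = 7  (slack)
  C3: 22 − 22 = 0  (binding)

Optimal: x_1 = 5.5, x_2 = 0
Binding: C3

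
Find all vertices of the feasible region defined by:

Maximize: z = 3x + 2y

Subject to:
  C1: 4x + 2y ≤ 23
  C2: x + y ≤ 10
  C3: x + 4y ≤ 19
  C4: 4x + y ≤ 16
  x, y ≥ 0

(0, 0), (4, 0), (3, 4), (0, 4.75)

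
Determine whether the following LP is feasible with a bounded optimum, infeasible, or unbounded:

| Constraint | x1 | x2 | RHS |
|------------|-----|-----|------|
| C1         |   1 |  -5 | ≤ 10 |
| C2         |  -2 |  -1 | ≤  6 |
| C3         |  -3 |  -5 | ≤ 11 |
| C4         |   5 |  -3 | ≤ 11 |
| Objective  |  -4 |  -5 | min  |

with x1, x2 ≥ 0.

Unbounded (objective can decrease without bound)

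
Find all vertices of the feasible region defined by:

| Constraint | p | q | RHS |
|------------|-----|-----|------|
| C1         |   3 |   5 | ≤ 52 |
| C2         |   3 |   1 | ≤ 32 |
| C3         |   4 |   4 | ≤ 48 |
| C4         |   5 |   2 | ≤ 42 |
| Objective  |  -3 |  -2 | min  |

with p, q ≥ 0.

(0, 0), (8.4, 0), (6, 6), (4, 8), (0, 10.4)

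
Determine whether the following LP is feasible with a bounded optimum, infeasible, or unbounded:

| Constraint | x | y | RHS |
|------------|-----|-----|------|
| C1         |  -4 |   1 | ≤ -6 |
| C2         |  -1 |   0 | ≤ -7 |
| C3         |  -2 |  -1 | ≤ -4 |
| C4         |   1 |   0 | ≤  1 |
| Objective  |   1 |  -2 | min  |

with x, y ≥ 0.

Infeasible (no feasible solution exists)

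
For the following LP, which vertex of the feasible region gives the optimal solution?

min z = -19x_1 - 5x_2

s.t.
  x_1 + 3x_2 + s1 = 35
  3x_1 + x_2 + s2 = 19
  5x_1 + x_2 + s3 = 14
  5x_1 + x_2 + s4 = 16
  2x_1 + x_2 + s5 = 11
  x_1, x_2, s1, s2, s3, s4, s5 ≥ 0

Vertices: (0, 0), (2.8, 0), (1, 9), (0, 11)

Evaluate the objective at each vertex of the feasible region:
  z(0, 0) = 0
  z(2.8, 0) = -53.2
  z(1, 9) = -64  ←
  z(0, 11) = -55
The minimum is at x_1 = 1, x_2 = 9.

(1, 9)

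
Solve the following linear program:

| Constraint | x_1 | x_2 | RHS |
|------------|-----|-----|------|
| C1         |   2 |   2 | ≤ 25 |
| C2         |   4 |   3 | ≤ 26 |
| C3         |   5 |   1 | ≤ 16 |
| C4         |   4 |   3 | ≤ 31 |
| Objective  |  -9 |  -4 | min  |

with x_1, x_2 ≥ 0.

Evaluate the objective at each vertex of the feasible region:
  z(0, 0) = 0
  z(3.2, 0) = -28.8
  z(2, 6) = -42  ←
  z(0, 8.667) = -34.67
The minimum is at x_1 = 2, x_2 = 6.

x_1 = 2, x_2 = 6, z = -42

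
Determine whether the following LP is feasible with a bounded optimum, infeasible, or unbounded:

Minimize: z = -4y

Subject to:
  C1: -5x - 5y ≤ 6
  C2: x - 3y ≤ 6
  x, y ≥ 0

Unbounded (objective can decrease without bound)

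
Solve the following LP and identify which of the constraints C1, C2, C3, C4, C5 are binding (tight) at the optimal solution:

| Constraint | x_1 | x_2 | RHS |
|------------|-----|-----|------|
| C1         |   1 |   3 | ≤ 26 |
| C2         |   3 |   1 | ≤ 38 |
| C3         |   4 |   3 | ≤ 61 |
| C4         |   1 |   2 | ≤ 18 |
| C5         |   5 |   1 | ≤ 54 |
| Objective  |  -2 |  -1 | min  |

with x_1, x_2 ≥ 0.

At x_1 = 10, x_2 = 4, compute slack b - a·x for each constraint:
  C1: 26 − 22 = 4  (slack)
  C2: 38 − 34 = 4  (slack)
  C3: 61 − 52 = 9  (slack)
  C4: 18 − 18 = 0  (binding)
  C5: 54 − 54 = 0  (binding)

Optimal: x_1 = 10, x_2 = 4
Binding: C4, C5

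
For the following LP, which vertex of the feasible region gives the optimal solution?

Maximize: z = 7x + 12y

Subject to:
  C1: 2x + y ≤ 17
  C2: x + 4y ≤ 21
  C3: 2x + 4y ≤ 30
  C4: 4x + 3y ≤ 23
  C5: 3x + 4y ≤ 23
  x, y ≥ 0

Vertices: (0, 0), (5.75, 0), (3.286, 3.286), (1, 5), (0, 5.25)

Evaluate the objective at each vertex of the feasible region:
  z(0, 0) = 0
  z(5.75, 0) = 40.25
  z(3.286, 3.286) = 62.43
  z(1, 5) = 67  ←
  z(0, 5.25) = 63
The maximum is at x = 1, y = 5.

(1, 5)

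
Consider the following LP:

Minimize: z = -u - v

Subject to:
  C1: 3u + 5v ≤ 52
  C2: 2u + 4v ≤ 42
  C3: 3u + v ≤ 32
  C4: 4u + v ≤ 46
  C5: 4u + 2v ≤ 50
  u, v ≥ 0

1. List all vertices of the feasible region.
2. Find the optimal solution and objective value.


1. (0, 0), (10.67, 0), (9, 5), (0, 10.4)
2. u = 9, v = 5, z = -14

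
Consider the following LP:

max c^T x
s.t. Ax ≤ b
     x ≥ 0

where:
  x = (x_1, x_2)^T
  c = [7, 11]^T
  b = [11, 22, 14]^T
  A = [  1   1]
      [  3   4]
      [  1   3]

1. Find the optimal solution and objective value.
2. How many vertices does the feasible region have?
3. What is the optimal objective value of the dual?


1. x_1 = 2, x_2 = 4, z = 58
2. 4
3. 58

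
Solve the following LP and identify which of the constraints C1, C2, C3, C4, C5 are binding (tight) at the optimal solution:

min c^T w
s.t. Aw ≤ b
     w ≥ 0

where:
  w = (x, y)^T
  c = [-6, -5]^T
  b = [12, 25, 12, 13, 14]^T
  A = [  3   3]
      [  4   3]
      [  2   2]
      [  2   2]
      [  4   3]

At x = 2, y = 2, compute slack b - a·x for each constraint:
  C1: 12 − 12 = 0  (binding)
  C2: 25 − 14 = 11  (slack)
  C3: 12 − 8 = 4  (slack)
  C4: 13 − 8 = 5  (slack)
  C5: 14 − 14 = 0  (binding)

Optimal: x = 2, y = 2
Binding: C1, C5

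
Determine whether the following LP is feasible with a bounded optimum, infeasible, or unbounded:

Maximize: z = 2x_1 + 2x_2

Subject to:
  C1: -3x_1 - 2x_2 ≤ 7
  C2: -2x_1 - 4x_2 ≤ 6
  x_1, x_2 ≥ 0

Unbounded (objective can increase without bound)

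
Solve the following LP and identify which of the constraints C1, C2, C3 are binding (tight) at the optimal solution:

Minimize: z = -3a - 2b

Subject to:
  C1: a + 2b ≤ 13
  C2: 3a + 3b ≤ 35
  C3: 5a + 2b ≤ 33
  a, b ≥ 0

At a = 5, b = 4, compute slack b - a·x for each constraint:
  C1: 13 − 13 = 0  (binding)
  C2: 35 − 27 = 8  (slack)
  C3: 33 − 33 = 0  (binding)

Optimal: a = 5, b = 4
Binding: C1, C3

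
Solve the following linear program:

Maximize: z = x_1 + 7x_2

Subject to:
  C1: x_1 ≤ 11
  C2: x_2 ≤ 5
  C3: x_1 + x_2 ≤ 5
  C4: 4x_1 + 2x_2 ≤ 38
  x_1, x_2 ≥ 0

Evaluate the objective at each vertex of the feasible region:
  z(0, 0) = 0
  z(5, 0) = 5
  z(0, 5) = 35  ←
The maximum is at x_1 = 0, x_2 = 5.

x_1 = 0, x_2 = 5, z = 35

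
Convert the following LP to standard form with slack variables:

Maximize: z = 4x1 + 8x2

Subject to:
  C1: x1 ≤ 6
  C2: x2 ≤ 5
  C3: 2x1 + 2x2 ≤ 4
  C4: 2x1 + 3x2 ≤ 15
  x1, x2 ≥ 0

max z = 4x1 + 8x2

s.t.
  x1 + s1 = 6
  x2 + s2 = 5
  2x1 + 2x2 + s3 = 4
  2x1 + 3x2 + s4 = 15
  x1, x2, s1, s2, s3, s4 ≥ 0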